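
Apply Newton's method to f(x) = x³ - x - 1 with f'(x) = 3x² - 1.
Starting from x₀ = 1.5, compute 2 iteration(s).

f(x) = x³ - x - 1
f'(x) = 3x² - 1
x₀ = 1.5

Newton-Raphson formula: x_{n+1} = x_n - f(x_n)/f'(x_n)

Iteration 1:
  f(1.500000) = 0.875000
  f'(1.500000) = 5.750000
  x_1 = 1.500000 - 0.875000/5.750000 = 1.347826
Iteration 2:
  f(1.347826) = 0.100682
  f'(1.347826) = 4.449905
  x_2 = 1.347826 - 0.100682/4.449905 = 1.325200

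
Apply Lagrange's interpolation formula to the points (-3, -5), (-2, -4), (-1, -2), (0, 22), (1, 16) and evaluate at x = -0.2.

Lagrange interpolation formula:
P(x) = Σ yᵢ × Lᵢ(x)
where Lᵢ(x) = Π_{j≠i} (x - xⱼ)/(xᵢ - xⱼ)

L_0(-0.2) = (-0.2 - (-2))/(-3 - (-2)) × (-0.2 - (-1))/(-3 - (-1)) × (-0.2 - 0)/(-3 - 0) × (-0.2 - 1)/(-3 - 1) = 0.014400
L_1(-0.2) = (-0.2 - (-3))/(-2 - (-3)) × (-0.2 - (-1))/(-2 - (-1)) × (-0.2 - 0)/(-2 - 0) × (-0.2 - 1)/(-2 - 1) = -0.089600
L_2(-0.2) = (-0.2 - (-3))/(-1 - (-3)) × (-0.2 - (-2))/(-1 - (-2)) × (-0.2 - 0)/(-1 - 0) × (-0.2 - 1)/(-1 - 1) = 0.302400
L_3(-0.2) = (-0.2 - (-3))/(0 - (-3)) × (-0.2 - (-2))/(0 - (-2)) × (-0.2 - (-1))/(0 - (-1)) × (-0.2 - 1)/(0 - 1) = 0.806400
L_4(-0.2) = (-0.2 - (-3))/(1 - (-3)) × (-0.2 - (-2))/(1 - (-2)) × (-0.2 - (-1))/(1 - (-1)) × (-0.2 - 0)/(1 - 0) = -0.033600

P(-0.2) = (-5)×L_0(-0.2) + (-4)×L_1(-0.2) + (-2)×L_2(-0.2) + 22×L_3(-0.2) + 16×L_4(-0.2)
P(-0.2) = 16.884800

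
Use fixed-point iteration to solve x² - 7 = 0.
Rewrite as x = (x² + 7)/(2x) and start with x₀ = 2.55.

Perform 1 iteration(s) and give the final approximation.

Equation: x² - 7 = 0
Fixed-point form: x = (x² + 7)/(2x)
x₀ = 2.55

x_1 = g(2.550000) = 2.647549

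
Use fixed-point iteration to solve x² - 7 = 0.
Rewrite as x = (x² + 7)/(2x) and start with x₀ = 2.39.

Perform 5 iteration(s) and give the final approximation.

Equation: x² - 7 = 0
Fixed-point form: x = (x² + 7)/(2x)
x₀ = 2.39

x_1 = g(2.390000) = 2.659435
x_2 = g(2.659435) = 2.645787
x_3 = g(2.645787) = 2.645751
x_4 = g(2.645751) = 2.645751
x_5 = g(2.645751) = 2.645751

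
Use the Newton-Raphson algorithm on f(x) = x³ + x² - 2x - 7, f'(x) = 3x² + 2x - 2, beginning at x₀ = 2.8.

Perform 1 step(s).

f(x) = x³ + x² - 2x - 7
f'(x) = 3x² + 2x - 2
x₀ = 2.8

Newton-Raphson formula: x_{n+1} = x_n - f(x_n)/f'(x_n)

Iteration 1:
  f(2.800000) = 17.192000
  f'(2.800000) = 27.120000
  x_1 = 2.800000 - 17.192000/27.120000 = 2.166077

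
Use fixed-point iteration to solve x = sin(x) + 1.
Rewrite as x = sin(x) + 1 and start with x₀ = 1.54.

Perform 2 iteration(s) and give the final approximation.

Equation: x = sin(x) + 1
Fixed-point form: x = sin(x) + 1
x₀ = 1.54

x_1 = g(1.540000) = 1.999526
x_2 = g(1.999526) = 1.909495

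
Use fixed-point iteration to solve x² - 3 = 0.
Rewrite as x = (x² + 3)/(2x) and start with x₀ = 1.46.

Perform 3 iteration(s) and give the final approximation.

Equation: x² - 3 = 0
Fixed-point form: x = (x² + 3)/(2x)
x₀ = 1.46

x_1 = g(1.460000) = 1.757397
x_2 = g(1.757397) = 1.732234
x_3 = g(1.732234) = 1.732051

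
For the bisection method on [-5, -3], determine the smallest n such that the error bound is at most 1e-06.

We need (b-a)/2^n ≤ 1e-06
(-3 - (-5))/2^n ≤ 1e-06
2/2^n ≤ 1e-06
2^n ≥ 2000000
n ≥ log₂(2000000) = 20.93
n ≥ 21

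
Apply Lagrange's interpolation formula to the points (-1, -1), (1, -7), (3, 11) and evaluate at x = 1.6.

Lagrange interpolation formula:
P(x) = Σ yᵢ × Lᵢ(x)
where Lᵢ(x) = Π_{j≠i} (x - xⱼ)/(xᵢ - xⱼ)

L_0(1.6) = (1.6 - 1)/(-1 - 1) × (1.6 - 3)/(-1 - 3) = -0.105000
L_1(1.6) = (1.6 - (-1))/(1 - (-1)) × (1.6 - 3)/(1 - 3) = 0.910000
L_2(1.6) = (1.6 - (-1))/(3 - (-1)) × (1.6 - 1)/(3 - 1) = 0.195000

P(1.6) = (-1)×L_0(1.6) + (-7)×L_1(1.6) + 11×L_2(1.6)
P(1.6) = -4.120000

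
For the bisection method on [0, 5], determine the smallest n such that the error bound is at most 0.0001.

We need (b-a)/2^n ≤ 0.0001
(5 - 0)/2^n ≤ 0.0001
5/2^n ≤ 0.0001
2^n ≥ 50000
n ≥ log₂(50000) = 15.61
n ≥ 16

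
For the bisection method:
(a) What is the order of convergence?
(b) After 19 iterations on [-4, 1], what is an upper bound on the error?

(a) Bisection has linear (order 1) convergence; the error is halved each step.

(b) Error bound = (b-a)/2^n = (1 - (-4))/2^{19}
    = 5/2^{19}

(a) 1 (linear); (b) error ≤ 9.54e-06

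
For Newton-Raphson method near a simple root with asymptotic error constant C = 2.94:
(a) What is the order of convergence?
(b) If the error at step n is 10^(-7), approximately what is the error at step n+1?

(a) Newton-Raphson has quadratic (order 2) convergence near simple roots.
    This means |e_{n+1}| ≈ C|e_n|².

(b) With |e_n| = 10^(-7) and C = 2.94:
    |e_{n+1}| ≈ 2.94 × (10^(-7))² = 2.94 × 10^(-14)

(a) 2 (quadratic); (b) |e_{n+1}| ≈ 2.940e-14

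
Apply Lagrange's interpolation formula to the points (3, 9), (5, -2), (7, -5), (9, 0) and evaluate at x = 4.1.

Lagrange interpolation formula:
P(x) = Σ yᵢ × Lᵢ(x)
where Lᵢ(x) = Π_{j≠i} (x - xⱼ)/(xᵢ - xⱼ)

L_0(4.1) = (4.1 - 5)/(3 - 5) × (4.1 - 7)/(3 - 7) × (4.1 - 9)/(3 - 9) = 0.266438
L_1(4.1) = (4.1 - 3)/(5 - 3) × (4.1 - 7)/(5 - 7) × (4.1 - 9)/(5 - 9) = 0.976937
L_2(4.1) = (4.1 - 3)/(7 - 3) × (4.1 - 5)/(7 - 5) × (4.1 - 9)/(7 - 9) = -0.303188
L_3(4.1) = (4.1 - 3)/(9 - 3) × (4.1 - 5)/(9 - 5) × (4.1 - 7)/(9 - 7) = 0.059813

P(4.1) = 9×L_0(4.1) + (-2)×L_1(4.1) + (-5)×L_2(4.1) + 0×L_3(4.1)
P(4.1) = 1.960000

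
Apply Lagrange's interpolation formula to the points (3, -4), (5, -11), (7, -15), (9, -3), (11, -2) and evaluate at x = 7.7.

Lagrange interpolation formula:
P(x) = Σ yᵢ × Lᵢ(x)
where Lᵢ(x) = Π_{j≠i} (x - xⱼ)/(xᵢ - xⱼ)

L_0(7.7) = (7.7 - 5)/(3 - 5) × (7.7 - 7)/(3 - 7) × (7.7 - 9)/(3 - 9) × (7.7 - 11)/(3 - 11) = 0.021115
L_1(7.7) = (7.7 - 3)/(5 - 3) × (7.7 - 7)/(5 - 7) × (7.7 - 9)/(5 - 9) × (7.7 - 11)/(5 - 11) = -0.147022
L_2(7.7) = (7.7 - 3)/(7 - 3) × (7.7 - 5)/(7 - 5) × (7.7 - 9)/(7 - 9) × (7.7 - 11)/(7 - 11) = 0.850627
L_3(7.7) = (7.7 - 3)/(9 - 3) × (7.7 - 5)/(9 - 5) × (7.7 - 7)/(9 - 7) × (7.7 - 11)/(9 - 11) = 0.305353
L_4(7.7) = (7.7 - 3)/(11 - 3) × (7.7 - 5)/(11 - 5) × (7.7 - 7)/(11 - 7) × (7.7 - 9)/(11 - 9) = -0.030073

P(7.7) = (-4)×L_0(7.7) + (-11)×L_1(7.7) + (-15)×L_2(7.7) + (-3)×L_3(7.7) + (-2)×L_4(7.7)
P(7.7) = -12.082531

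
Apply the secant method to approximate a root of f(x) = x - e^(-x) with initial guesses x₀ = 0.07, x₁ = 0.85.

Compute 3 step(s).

f(x) = x - e^(-x)
x₀ = 0.07, x₁ = 0.85

Secant formula: x_{n+1} = x_n - f(x_n)(x_n - x_{n-1})/(f(x_n) - f(x_{n-1}))

Iteration 1:
  f(0.070000) = -0.862394
  f(0.850000) = 0.422585
  x_2 = 0.850000 - 0.422585×(0.850000 - 0.070000)/(0.422585 - (-0.862394))
       = 0.593485
Iteration 2:
  f(0.850000) = 0.422585
  f(0.593485) = 0.041086
  x_3 = 0.593485 - 0.041086×(0.593485 - 0.850000)/(0.041086 - 0.422585)
       = 0.565859
Iteration 3:
  f(0.593485) = 0.041086
  f(0.565859) = -0.002013
  x_4 = 0.565859 - (-0.002013)×(0.565859 - 0.593485)/(-0.002013 - 0.041086)
       = 0.567149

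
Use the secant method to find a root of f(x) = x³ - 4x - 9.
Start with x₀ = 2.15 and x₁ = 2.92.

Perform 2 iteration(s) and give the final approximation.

f(x) = x³ - 4x - 9
x₀ = 2.15, x₁ = 2.92

Secant formula: x_{n+1} = x_n - f(x_n)(x_n - x_{n-1})/(f(x_n) - f(x_{n-1}))

Iteration 1:
  f(2.150000) = -7.661625
  f(2.920000) = 4.217088
  x_2 = 2.920000 - 4.217088×(2.920000 - 2.150000)/(4.217088 - (-7.661625))
       = 2.646641
Iteration 2:
  f(2.920000) = 4.217088
  f(2.646641) = -1.047622
  x_3 = 2.646641 - (-1.047622)×(2.646641 - 2.920000)/(-1.047622 - 4.217088)
       = 2.701036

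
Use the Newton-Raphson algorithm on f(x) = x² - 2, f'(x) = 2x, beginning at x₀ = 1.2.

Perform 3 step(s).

f(x) = x² - 2
f'(x) = 2x
x₀ = 1.2

Newton-Raphson formula: x_{n+1} = x_n - f(x_n)/f'(x_n)

Iteration 1:
  f(1.200000) = -0.560000
  f'(1.200000) = 2.400000
  x_1 = 1.200000 - (-0.560000)/2.400000 = 1.433333
Iteration 2:
  f(1.433333) = 0.054444
  f'(1.433333) = 2.866667
  x_2 = 1.433333 - 0.054444/2.866667 = 1.414341
Iteration 3:
  f(1.414341) = 0.000361
  f'(1.414341) = 2.828682
  x_3 = 1.414341 - 0.000361/2.828682 = 1.414214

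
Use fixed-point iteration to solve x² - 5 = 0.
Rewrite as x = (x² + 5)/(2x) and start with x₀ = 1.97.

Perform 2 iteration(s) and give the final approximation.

Equation: x² - 5 = 0
Fixed-point form: x = (x² + 5)/(2x)
x₀ = 1.97

x_1 = g(1.970000) = 2.254036
x_2 = g(2.254036) = 2.236140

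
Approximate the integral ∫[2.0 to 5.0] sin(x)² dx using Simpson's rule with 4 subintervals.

f(x) = sin(x)²
a = 2.0, b = 5.0, n = 4
h = (b - a)/n = 0.750000

Simpson's rule: (h/3)[f(x₀) + 4f(x₁) + 2f(x₂) + ... + f(xₙ)]

x_0 = 2.0000, f(x_0) = 0.826822, coefficient = 1
x_1 = 2.7500, f(x_1) = 0.145665, coefficient = 4
x_2 = 3.5000, f(x_2) = 0.123049, coefficient = 2
x_3 = 4.2500, f(x_3) = 0.801006, coefficient = 4
x_4 = 5.0000, f(x_4) = 0.919536, coefficient = 1

I ≈ (0.750000/3) × 5.779140 = 1.444785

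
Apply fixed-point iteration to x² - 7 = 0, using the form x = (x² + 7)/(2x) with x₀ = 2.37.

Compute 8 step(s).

Equation: x² - 7 = 0
Fixed-point form: x = (x² + 7)/(2x)
x₀ = 2.37

x_1 = g(2.370000) = 2.661793
x_2 = g(2.661793) = 2.645800
x_3 = g(2.645800) = 2.645751
x_4 = g(2.645751) = 2.645751
x_5 = g(2.645751) = 2.645751
x_6 = g(2.645751) = 2.645751
x_7 = g(2.645751) = 2.645751
x_8 = g(2.645751) = 2.645751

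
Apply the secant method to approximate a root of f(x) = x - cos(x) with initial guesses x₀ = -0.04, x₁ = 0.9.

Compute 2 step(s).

f(x) = x - cos(x)
x₀ = -0.04, x₁ = 0.9

Secant formula: x_{n+1} = x_n - f(x_n)(x_n - x_{n-1})/(f(x_n) - f(x_{n-1}))

Iteration 1:
  f(-0.040000) = -1.039200
  f(0.900000) = 0.278390
  x_2 = 0.900000 - 0.278390×(0.900000 - (-0.040000))/(0.278390 - (-1.039200))
       = 0.701390
Iteration 2:
  f(0.900000) = 0.278390
  f(0.701390) = -0.062556
  x_3 = 0.701390 - (-0.062556)×(0.701390 - 0.900000)/(-0.062556 - 0.278390)
       = 0.737831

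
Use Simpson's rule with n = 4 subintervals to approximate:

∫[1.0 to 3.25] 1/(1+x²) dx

f(x) = 1/(1+x²)
a = 1.0, b = 3.25, n = 4
h = (b - a)/n = 0.562500

Simpson's rule: (h/3)[f(x₀) + 4f(x₁) + 2f(x₂) + ... + f(xₙ)]

x_0 = 1.0000, f(x_0) = 0.500000, coefficient = 1
x_1 = 1.5625, f(x_1) = 0.290579, coefficient = 4
x_2 = 2.1250, f(x_2) = 0.181303, coefficient = 2
x_3 = 2.6875, f(x_3) = 0.121615, coefficient = 4
x_4 = 3.2500, f(x_4) = 0.086486, coefficient = 1

I ≈ (0.562500/3) × 2.597869 = 0.487100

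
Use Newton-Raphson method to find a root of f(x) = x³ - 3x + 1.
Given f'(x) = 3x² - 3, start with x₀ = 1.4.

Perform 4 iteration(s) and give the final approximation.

f(x) = x³ - 3x + 1
f'(x) = 3x² - 3
x₀ = 1.4

Newton-Raphson formula: x_{n+1} = x_n - f(x_n)/f'(x_n)

Iteration 1:
  f(1.400000) = -0.456000
  f'(1.400000) = 2.880000
  x_1 = 1.400000 - (-0.456000)/2.880000 = 1.558333
Iteration 2:
  f(1.558333) = 0.109261
  f'(1.558333) = 4.285208
  x_2 = 1.558333 - 0.109261/4.285208 = 1.532836
Iteration 3:
  f(1.532836) = 0.003023
  f'(1.532836) = 4.048759
  x_3 = 1.532836 - 0.003023/4.048759 = 1.532090
Iteration 4:
  f(1.532090) = 0.000003
  f'(1.532090) = 4.041895
  x_4 = 1.532090 - 0.000003/4.041895 = 1.532089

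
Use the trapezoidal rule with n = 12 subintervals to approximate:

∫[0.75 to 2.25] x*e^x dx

f(x) = x*e^x
a = 0.75, b = 2.25, n = 12
h = (b - a)/n = 0.125000

Trapezoidal rule: (h/2)[f(x₀) + 2f(x₁) + 2f(x₂) + ... + f(xₙ)]

x_0 = 0.7500, f(x_0) = 1.587750, coefficient = 1
x_1 = 0.8750, f(x_1) = 2.099016, coefficient = 2
x_2 = 1.0000, f(x_2) = 2.718282, coefficient = 2
x_3 = 1.1250, f(x_3) = 3.465244, coefficient = 2
x_4 = 1.2500, f(x_4) = 4.362929, coefficient = 2
x_5 = 1.3750, f(x_5) = 5.438230, coefficient = 2
x_6 = 1.5000, f(x_6) = 6.722534, coefficient = 2
x_7 = 1.6250, f(x_7) = 8.252431, coefficient = 2
x_8 = 1.7500, f(x_8) = 10.070555, coefficient = 2
x_9 = 1.8750, f(x_9) = 12.226536, coefficient = 2
x_10 = 2.0000, f(x_10) = 14.778112, coefficient = 2
x_11 = 2.1250, f(x_11) = 17.792407, coefficient = 2
x_12 = 2.2500, f(x_12) = 21.347406, coefficient = 1

I ≈ (0.125000/2) × 198.787706 = 12.424232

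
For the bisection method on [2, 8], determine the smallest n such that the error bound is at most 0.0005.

We need (b-a)/2^n ≤ 0.0005
(8 - 2)/2^n ≤ 0.0005
6/2^n ≤ 0.0005
2^n ≥ 12000
n ≥ log₂(12000) = 13.55
n ≥ 14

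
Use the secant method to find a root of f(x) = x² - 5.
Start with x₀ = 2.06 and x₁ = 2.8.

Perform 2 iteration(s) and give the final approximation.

f(x) = x² - 5
x₀ = 2.06, x₁ = 2.8

Secant formula: x_{n+1} = x_n - f(x_n)(x_n - x_{n-1})/(f(x_n) - f(x_{n-1}))

Iteration 1:
  f(2.060000) = -0.756400
  f(2.800000) = 2.840000
  x_2 = 2.800000 - 2.840000×(2.800000 - 2.060000)/(2.840000 - (-0.756400))
       = 2.215638
Iteration 2:
  f(2.800000) = 2.840000
  f(2.215638) = -0.090949
  x_3 = 2.215638 - (-0.090949)×(2.215638 - 2.800000)/(-0.090949 - 2.840000)
       = 2.233771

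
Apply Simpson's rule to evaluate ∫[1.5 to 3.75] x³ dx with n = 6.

f(x) = x³
a = 1.5, b = 3.75, n = 6
h = (b - a)/n = 0.375000

Simpson's rule: (h/3)[f(x₀) + 4f(x₁) + 2f(x₂) + ... + f(xₙ)]

x_0 = 1.5000, f(x_0) = 3.375000, coefficient = 1
x_1 = 1.8750, f(x_1) = 6.591797, coefficient = 4
x_2 = 2.2500, f(x_2) = 11.390625, coefficient = 2
x_3 = 2.6250, f(x_3) = 18.087891, coefficient = 4
x_4 = 3.0000, f(x_4) = 27.000000, coefficient = 2
x_5 = 3.3750, f(x_5) = 38.443359, coefficient = 4
x_6 = 3.7500, f(x_6) = 52.734375, coefficient = 1

I ≈ (0.375000/3) × 385.382812 = 48.172852
Exact value: 48.172852
Error: 0.000000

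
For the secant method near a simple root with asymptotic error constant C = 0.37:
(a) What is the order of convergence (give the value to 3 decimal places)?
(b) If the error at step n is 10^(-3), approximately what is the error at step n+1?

(a) Secant method has superlinear convergence with order φ = (1+√5)/2 ≈ 1.618.
    This means |e_{n+1}| ≈ C|e_n|^1.618.

(b) With |e_n| = 10^(-3) and C = 0.37:
    |e_{n+1}| ≈ 0.37 × (10^(-3))^1.618 = 0.37 × 10^(-4.85)

(a) ≈ 1.618 (golden ratio); (b) |e_{n+1}| ≈ 5.177e-06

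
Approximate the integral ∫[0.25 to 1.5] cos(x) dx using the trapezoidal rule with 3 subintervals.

f(x) = cos(x)
a = 0.25, b = 1.5, n = 3
h = (b - a)/n = 0.416667

Trapezoidal rule: (h/2)[f(x₀) + 2f(x₁) + 2f(x₂) + ... + f(xₙ)]

x_0 = 0.2500, f(x_0) = 0.968912, coefficient = 1
x_1 = 0.6667, f(x_1) = 0.785887, coefficient = 2
x_2 = 1.0833, f(x_2) = 0.468386, coefficient = 2
x_3 = 1.5000, f(x_3) = 0.070737, coefficient = 1

I ≈ (0.416667/2) × 3.548196 = 0.739207
Exact value: 0.750091
Error: 0.010884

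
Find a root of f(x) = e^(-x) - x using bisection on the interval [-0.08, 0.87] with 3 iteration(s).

f(x) = e^(-x) - x
Initial interval: [-0.08, 0.87]

Iteration 1:
  c_1 = (-0.080000 + 0.870000)/2 = 0.395000
  f(c_1) = f(0.395000) = 0.278680
  f(a) × f(c) ≥ 0, new interval: [0.395000, 0.870000]
Iteration 2:
  c_2 = (0.395000 + 0.870000)/2 = 0.632500
  f(c_2) = f(0.632500) = -0.101238
  f(a) × f(c) < 0, new interval: [0.395000, 0.632500]
Iteration 3:
  c_3 = (0.395000 + 0.632500)/2 = 0.513750
  f(c_3) = f(0.513750) = 0.084498
  f(a) × f(c) ≥ 0, new interval: [0.513750, 0.632500]

After 3 iteration(s), the approximation is c_3 = 0.513750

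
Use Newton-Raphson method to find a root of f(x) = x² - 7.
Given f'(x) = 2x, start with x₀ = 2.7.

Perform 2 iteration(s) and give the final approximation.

f(x) = x² - 7
f'(x) = 2x
x₀ = 2.7

Newton-Raphson formula: x_{n+1} = x_n - f(x_n)/f'(x_n)

Iteration 1:
  f(2.700000) = 0.290000
  f'(2.700000) = 5.400000
  x_1 = 2.700000 - 0.290000/5.400000 = 2.646296
Iteration 2:
  f(2.646296) = 0.002884
  f'(2.646296) = 5.292593
  x_2 = 2.646296 - 0.002884/5.292593 = 2.645751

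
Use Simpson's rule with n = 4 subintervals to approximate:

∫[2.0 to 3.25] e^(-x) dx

f(x) = e^(-x)
a = 2.0, b = 3.25, n = 4
h = (b - a)/n = 0.312500

Simpson's rule: (h/3)[f(x₀) + 4f(x₁) + 2f(x₂) + ... + f(xₙ)]

x_0 = 2.0000, f(x_0) = 0.135335, coefficient = 1
x_1 = 2.3125, f(x_1) = 0.099013, coefficient = 4
x_2 = 2.6250, f(x_2) = 0.072440, coefficient = 2
x_3 = 2.9375, f(x_3) = 0.052998, coefficient = 4
x_4 = 3.2500, f(x_4) = 0.038774, coefficient = 1

I ≈ (0.312500/3) × 0.927035 = 0.096566
Exact value: 0.096561
Error: 0.000005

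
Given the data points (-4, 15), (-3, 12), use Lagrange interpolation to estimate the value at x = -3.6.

Lagrange interpolation formula:
P(x) = Σ yᵢ × Lᵢ(x)
where Lᵢ(x) = Π_{j≠i} (x - xⱼ)/(xᵢ - xⱼ)

L_0(-3.6) = (-3.6 - (-3))/(-4 - (-3)) = 0.600000
L_1(-3.6) = (-3.6 - (-4))/(-3 - (-4)) = 0.400000

P(-3.6) = 15×L_0(-3.6) + 12×L_1(-3.6)
P(-3.6) = 13.800000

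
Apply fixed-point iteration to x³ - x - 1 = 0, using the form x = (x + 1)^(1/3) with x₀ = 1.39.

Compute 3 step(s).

Equation: x³ - x - 1 = 0
Fixed-point form: x = (x + 1)^(1/3)
x₀ = 1.39

x_1 = g(1.390000) = 1.337004
x_2 = g(1.337004) = 1.327048
x_3 = g(1.327048) = 1.325160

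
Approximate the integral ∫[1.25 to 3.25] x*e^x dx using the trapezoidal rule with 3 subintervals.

f(x) = x*e^x
a = 1.25, b = 3.25, n = 3
h = (b - a)/n = 0.666667

Trapezoidal rule: (h/2)[f(x₀) + 2f(x₁) + 2f(x₂) + ... + f(xₙ)]

x_0 = 1.2500, f(x_0) = 4.362929, coefficient = 1
x_1 = 1.9167, f(x_1) = 13.029998, coefficient = 2
x_2 = 2.5833, f(x_2) = 34.206439, coefficient = 2
x_3 = 3.2500, f(x_3) = 83.818605, coefficient = 1

I ≈ (0.666667/2) × 182.654406 = 60.884802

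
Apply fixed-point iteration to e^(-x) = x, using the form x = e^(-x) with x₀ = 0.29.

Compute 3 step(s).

Equation: e^(-x) = x
Fixed-point form: x = e^(-x)
x₀ = 0.29

x_1 = g(0.290000) = 0.748264
x_2 = g(0.748264) = 0.473187
x_3 = g(0.473187) = 0.623013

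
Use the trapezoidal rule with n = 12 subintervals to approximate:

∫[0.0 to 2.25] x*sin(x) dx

f(x) = x*sin(x)
a = 0.0, b = 2.25, n = 12
h = (b - a)/n = 0.187500

Trapezoidal rule: (h/2)[f(x₀) + 2f(x₁) + 2f(x₂) + ... + f(xₙ)]

x_0 = 0.0000, f(x_0) = 0.000000, coefficient = 1
x_1 = 0.1875, f(x_1) = 0.034951, coefficient = 2
x_2 = 0.3750, f(x_2) = 0.137352, coefficient = 2
x_3 = 0.5625, f(x_3) = 0.299983, coefficient = 2
x_4 = 0.7500, f(x_4) = 0.511229, coefficient = 2
x_5 = 0.9375, f(x_5) = 0.755701, coefficient = 2
x_6 = 1.1250, f(x_6) = 1.015051, coefficient = 2
x_7 = 1.3125, f(x_7) = 1.268960, coefficient = 2
x_8 = 1.5000, f(x_8) = 1.496242, coefficient = 2
x_9 = 1.6875, f(x_9) = 1.676021, coefficient = 2
x_10 = 1.8750, f(x_10) = 1.788911, coefficient = 2
x_11 = 2.0625, f(x_11) = 1.818155, coefficient = 2
x_12 = 2.2500, f(x_12) = 1.750665, coefficient = 1

I ≈ (0.187500/2) × 23.355778 = 2.189604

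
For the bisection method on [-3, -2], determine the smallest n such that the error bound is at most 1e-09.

We need (b-a)/2^n ≤ 1e-09
(-2 - (-3))/2^n ≤ 1e-09
1/2^n ≤ 1e-09
2^n ≥ 1000000000
n ≥ log₂(1000000000) = 29.90
n ≥ 30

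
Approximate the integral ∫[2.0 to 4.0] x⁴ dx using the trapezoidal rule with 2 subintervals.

f(x) = x⁴
a = 2.0, b = 4.0, n = 2
h = (b - a)/n = 1.000000

Trapezoidal rule: (h/2)[f(x₀) + 2f(x₁) + 2f(x₂) + ... + f(xₙ)]

x_0 = 2.0000, f(x_0) = 16.000000, coefficient = 1
x_1 = 3.0000, f(x_1) = 81.000000, coefficient = 2
x_2 = 4.0000, f(x_2) = 256.000000, coefficient = 1

I ≈ (1.000000/2) × 434.000000 = 217.000000
Exact value: 198.400000
Error: 18.600000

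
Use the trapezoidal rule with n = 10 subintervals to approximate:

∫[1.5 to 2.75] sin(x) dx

f(x) = sin(x)
a = 1.5, b = 2.75, n = 10
h = (b - a)/n = 0.125000

Trapezoidal rule: (h/2)[f(x₀) + 2f(x₁) + 2f(x₂) + ... + f(xₙ)]

x_0 = 1.5000, f(x_0) = 0.997495, coefficient = 1
x_1 = 1.6250, f(x_1) = 0.998531, coefficient = 2
x_2 = 1.7500, f(x_2) = 0.983986, coefficient = 2
x_3 = 1.8750, f(x_3) = 0.954086, coefficient = 2
x_4 = 2.0000, f(x_4) = 0.909297, coefficient = 2
x_5 = 2.1250, f(x_5) = 0.850320, coefficient = 2
x_6 = 2.2500, f(x_6) = 0.778073, coefficient = 2
x_7 = 2.3750, f(x_7) = 0.693685, coefficient = 2
x_8 = 2.5000, f(x_8) = 0.598472, coefficient = 2
x_9 = 2.6250, f(x_9) = 0.493920, coefficient = 2
x_10 = 2.7500, f(x_10) = 0.381661, coefficient = 1

I ≈ (0.125000/2) × 15.899898 = 0.993744
Exact value: 0.995040
Error: 0.001296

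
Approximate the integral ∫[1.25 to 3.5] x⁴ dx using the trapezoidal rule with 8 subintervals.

f(x) = x⁴
a = 1.25, b = 3.5, n = 8
h = (b - a)/n = 0.281250

Trapezoidal rule: (h/2)[f(x₀) + 2f(x₁) + 2f(x₂) + ... + f(xₙ)]

x_0 = 1.2500, f(x_0) = 2.441406, coefficient = 1
x_1 = 1.5312, f(x_1) = 5.497743, coefficient = 2
x_2 = 1.8125, f(x_2) = 10.792252, coefficient = 2
x_3 = 2.0938, f(x_3) = 19.217607, coefficient = 2
x_4 = 2.3750, f(x_4) = 31.816650, coefficient = 2
x_5 = 2.6562, f(x_5) = 49.782395, coefficient = 2
x_6 = 2.9375, f(x_6) = 74.458023, coefficient = 2
x_7 = 3.2188, f(x_7) = 107.336884, coefficient = 2
x_8 = 3.5000, f(x_8) = 150.062500, coefficient = 1

I ≈ (0.281250/2) × 750.307014 = 105.511924
Exact value: 104.433398
Error: 1.078525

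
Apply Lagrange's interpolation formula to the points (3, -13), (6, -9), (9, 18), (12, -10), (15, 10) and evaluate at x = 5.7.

Lagrange interpolation formula:
P(x) = Σ yᵢ × Lᵢ(x)
where Lᵢ(x) = Π_{j≠i} (x - xⱼ)/(xᵢ - xⱼ)

L_0(5.7) = (5.7 - 6)/(3 - 6) × (5.7 - 9)/(3 - 9) × (5.7 - 12)/(3 - 12) × (5.7 - 15)/(3 - 15) = 0.029837
L_1(5.7) = (5.7 - 3)/(6 - 3) × (5.7 - 9)/(6 - 9) × (5.7 - 12)/(6 - 12) × (5.7 - 15)/(6 - 15) = 1.074150
L_2(5.7) = (5.7 - 3)/(9 - 3) × (5.7 - 6)/(9 - 6) × (5.7 - 12)/(9 - 12) × (5.7 - 15)/(9 - 15) = -0.146475
L_3(5.7) = (5.7 - 3)/(12 - 3) × (5.7 - 6)/(12 - 6) × (5.7 - 9)/(12 - 9) × (5.7 - 15)/(12 - 15) = 0.051150
L_4(5.7) = (5.7 - 3)/(15 - 3) × (5.7 - 6)/(15 - 6) × (5.7 - 9)/(15 - 9) × (5.7 - 12)/(15 - 12) = -0.008662

P(5.7) = (-13)×L_0(5.7) + (-9)×L_1(5.7) + 18×L_2(5.7) + (-10)×L_3(5.7) + 10×L_4(5.7)
P(5.7) = -13.289912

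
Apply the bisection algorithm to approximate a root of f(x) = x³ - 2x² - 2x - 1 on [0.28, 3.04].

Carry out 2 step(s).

f(x) = x³ - 2x² - 2x - 1
Initial interval: [0.28, 3.04]

Iteration 1:
  c_1 = (0.280000 + 3.040000)/2 = 1.660000
  f(c_1) = f(1.660000) = -5.256904
  f(a) × f(c) ≥ 0, new interval: [1.660000, 3.040000]
Iteration 2:
  c_2 = (1.660000 + 3.040000)/2 = 2.350000
  f(c_2) = f(2.350000) = -3.767125
  f(a) × f(c) ≥ 0, new interval: [2.350000, 3.040000]

After 2 iteration(s), the approximation is c_2 = 2.350000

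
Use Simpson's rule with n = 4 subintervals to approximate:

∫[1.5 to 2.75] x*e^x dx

f(x) = x*e^x
a = 1.5, b = 2.75, n = 4
h = (b - a)/n = 0.312500

Simpson's rule: (h/3)[f(x₀) + 4f(x₁) + 2f(x₂) + ... + f(xₙ)]

x_0 = 1.5000, f(x_0) = 6.722534, coefficient = 1
x_1 = 1.8125, f(x_1) = 11.102909, coefficient = 4
x_2 = 2.1250, f(x_2) = 17.792407, coefficient = 2
x_3 = 2.4375, f(x_3) = 27.895710, coefficient = 4
x_4 = 2.7500, f(x_4) = 43.017238, coefficient = 1

I ≈ (0.312500/3) × 241.319061 = 25.137402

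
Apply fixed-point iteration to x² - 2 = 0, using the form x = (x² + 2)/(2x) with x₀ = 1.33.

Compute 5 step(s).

Equation: x² - 2 = 0
Fixed-point form: x = (x² + 2)/(2x)
x₀ = 1.33

x_1 = g(1.330000) = 1.416880
x_2 = g(1.416880) = 1.414216
x_3 = g(1.414216) = 1.414214
x_4 = g(1.414214) = 1.414214
x_5 = g(1.414214) = 1.414214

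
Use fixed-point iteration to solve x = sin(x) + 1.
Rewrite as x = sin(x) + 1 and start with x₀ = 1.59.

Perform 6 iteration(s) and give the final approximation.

Equation: x = sin(x) + 1
Fixed-point form: x = sin(x) + 1
x₀ = 1.59

x_1 = g(1.590000) = 1.999816
x_2 = g(1.999816) = 1.909374
x_3 = g(1.909374) = 1.943228
x_4 = g(1.943228) = 1.931445
x_5 = g(1.931445) = 1.935668
x_6 = g(1.935668) = 1.934170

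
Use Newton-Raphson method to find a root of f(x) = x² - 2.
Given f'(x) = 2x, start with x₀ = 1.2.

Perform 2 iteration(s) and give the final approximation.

f(x) = x² - 2
f'(x) = 2x
x₀ = 1.2

Newton-Raphson formula: x_{n+1} = x_n - f(x_n)/f'(x_n)

Iteration 1:
  f(1.200000) = -0.560000
  f'(1.200000) = 2.400000
  x_1 = 1.200000 - (-0.560000)/2.400000 = 1.433333
Iteration 2:
  f(1.433333) = 0.054444
  f'(1.433333) = 2.866667
  x_2 = 1.433333 - 0.054444/2.866667 = 1.414341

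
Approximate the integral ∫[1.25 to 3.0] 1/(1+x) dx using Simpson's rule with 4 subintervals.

f(x) = 1/(1+x)
a = 1.25, b = 3.0, n = 4
h = (b - a)/n = 0.437500

Simpson's rule: (h/3)[f(x₀) + 4f(x₁) + 2f(x₂) + ... + f(xₙ)]

x_0 = 1.2500, f(x_0) = 0.444444, coefficient = 1
x_1 = 1.6875, f(x_1) = 0.372093, coefficient = 4
x_2 = 2.1250, f(x_2) = 0.320000, coefficient = 2
x_3 = 2.5625, f(x_3) = 0.280702, coefficient = 4
x_4 = 3.0000, f(x_4) = 0.250000, coefficient = 1

I ≈ (0.437500/3) × 3.945624 = 0.575403
Exact value: 0.575364
Error: 0.000039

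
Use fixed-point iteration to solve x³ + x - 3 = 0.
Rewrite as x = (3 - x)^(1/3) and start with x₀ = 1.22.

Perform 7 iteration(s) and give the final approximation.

Equation: x³ + x - 3 = 0
Fixed-point form: x = (3 - x)^(1/3)
x₀ = 1.22

x_1 = g(1.220000) = 1.211918
x_2 = g(1.211918) = 1.213750
x_3 = g(1.213750) = 1.213335
x_4 = g(1.213335) = 1.213429
x_5 = g(1.213429) = 1.213408
x_6 = g(1.213408) = 1.213413
x_7 = g(1.213413) = 1.213411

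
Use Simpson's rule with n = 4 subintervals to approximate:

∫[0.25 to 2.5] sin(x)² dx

f(x) = sin(x)²
a = 0.25, b = 2.5, n = 4
h = (b - a)/n = 0.562500

Simpson's rule: (h/3)[f(x₀) + 4f(x₁) + 2f(x₂) + ... + f(xₙ)]

x_0 = 0.2500, f(x_0) = 0.061209, coefficient = 1
x_1 = 0.8125, f(x_1) = 0.527089, coefficient = 4
x_2 = 1.3750, f(x_2) = 0.962151, coefficient = 2
x_3 = 1.9375, f(x_3) = 0.871449, coefficient = 4
x_4 = 2.5000, f(x_4) = 0.358169, coefficient = 1

I ≈ (0.562500/3) × 7.937830 = 1.488343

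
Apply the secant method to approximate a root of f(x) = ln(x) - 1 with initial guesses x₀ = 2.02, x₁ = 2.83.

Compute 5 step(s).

f(x) = ln(x) - 1
x₀ = 2.02, x₁ = 2.83

Secant formula: x_{n+1} = x_n - f(x_n)(x_n - x_{n-1})/(f(x_n) - f(x_{n-1}))

Iteration 1:
  f(2.020000) = -0.296902
  f(2.830000) = 0.040277
  x_2 = 2.830000 - 0.040277×(2.830000 - 2.020000)/(0.040277 - (-0.296902))
       = 2.733244
Iteration 2:
  f(2.830000) = 0.040277
  f(2.733244) = 0.005489
  x_3 = 2.733244 - 0.005489×(2.733244 - 2.830000)/(0.005489 - 0.040277)
       = 2.717977
Iteration 3:
  f(2.733244) = 0.005489
  f(2.717977) = -0.000112
  x_4 = 2.717977 - (-0.000112)×(2.717977 - 2.733244)/(-0.000112 - 0.005489)
       = 2.718283
Iteration 4:
  f(2.717977) = -0.000112
  f(2.718283) = 0.000000
  x_5 = 2.718283 - 0.000000×(2.718283 - 2.717977)/(0.000000 - (-0.000112))
       = 2.718282
Iteration 5:
  f(2.718283) = 0.000000
  f(2.718282) = 0.000000
  x_6 = 2.718282 - 0.000000×(2.718282 - 2.718283)/(0.000000 - 0.000000)
       = 2.718282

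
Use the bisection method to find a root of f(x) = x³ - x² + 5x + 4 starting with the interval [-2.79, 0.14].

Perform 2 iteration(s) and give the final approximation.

f(x) = x³ - x² + 5x + 4
Initial interval: [-2.79, 0.14]

Iteration 1:
  c_1 = (-2.790000 + 0.140000)/2 = -1.325000
  f(c_1) = f(-1.325000) = -6.706828
  f(a) × f(c) ≥ 0, new interval: [-1.325000, 0.140000]
Iteration 2:
  c_2 = (-1.325000 + 0.140000)/2 = -0.592500
  f(c_2) = f(-0.592500) = 0.478443
  f(a) × f(c) < 0, new interval: [-1.325000, -0.592500]

After 2 iteration(s), the approximation is c_2 = -0.592500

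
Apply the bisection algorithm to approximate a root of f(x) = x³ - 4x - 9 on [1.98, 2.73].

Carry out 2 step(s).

f(x) = x³ - 4x - 9
Initial interval: [1.98, 2.73]

Iteration 1:
  c_1 = (1.980000 + 2.730000)/2 = 2.355000
  f(c_1) = f(2.355000) = -5.359111
  f(a) × f(c) ≥ 0, new interval: [2.355000, 2.730000]
Iteration 2:
  c_2 = (2.355000 + 2.730000)/2 = 2.542500
  f(c_2) = f(2.542500) = -2.734501
  f(a) × f(c) ≥ 0, new interval: [2.542500, 2.730000]

After 2 iteration(s), the approximation is c_2 = 2.542500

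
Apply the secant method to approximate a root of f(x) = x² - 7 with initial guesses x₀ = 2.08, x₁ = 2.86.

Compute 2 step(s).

f(x) = x² - 7
x₀ = 2.08, x₁ = 2.86

Secant formula: x_{n+1} = x_n - f(x_n)(x_n - x_{n-1})/(f(x_n) - f(x_{n-1}))

Iteration 1:
  f(2.080000) = -2.673600
  f(2.860000) = 1.179600
  x_2 = 2.860000 - 1.179600×(2.860000 - 2.080000)/(1.179600 - (-2.673600))
       = 2.621215
Iteration 2:
  f(2.860000) = 1.179600
  f(2.621215) = -0.129234
  x_3 = 2.621215 - (-0.129234)×(2.621215 - 2.860000)/(-0.129234 - 1.179600)
       = 2.644792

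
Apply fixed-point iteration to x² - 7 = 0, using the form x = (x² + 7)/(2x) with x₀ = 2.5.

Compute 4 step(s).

Equation: x² - 7 = 0
Fixed-point form: x = (x² + 7)/(2x)
x₀ = 2.5

x_1 = g(2.500000) = 2.650000
x_2 = g(2.650000) = 2.645755
x_3 = g(2.645755) = 2.645751
x_4 = g(2.645751) = 2.645751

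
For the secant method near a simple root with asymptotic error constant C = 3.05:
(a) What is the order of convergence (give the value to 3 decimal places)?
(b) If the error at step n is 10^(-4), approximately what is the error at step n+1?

(a) Secant method has superlinear convergence with order φ = (1+√5)/2 ≈ 1.618.
    This means |e_{n+1}| ≈ C|e_n|^1.618.

(b) With |e_n| = 10^(-4) and C = 3.05:
    |e_{n+1}| ≈ 3.05 × (10^(-4))^1.618 = 3.05 × 10^(-6.47)

(a) ≈ 1.618 (golden ratio); (b) |e_{n+1}| ≈ 1.028e-06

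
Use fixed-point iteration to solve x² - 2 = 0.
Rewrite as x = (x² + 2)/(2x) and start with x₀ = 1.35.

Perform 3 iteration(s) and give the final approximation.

Equation: x² - 2 = 0
Fixed-point form: x = (x² + 2)/(2x)
x₀ = 1.35

x_1 = g(1.350000) = 1.415741
x_2 = g(1.415741) = 1.414214
x_3 = g(1.414214) = 1.414214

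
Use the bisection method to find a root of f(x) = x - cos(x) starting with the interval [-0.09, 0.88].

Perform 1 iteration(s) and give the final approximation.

f(x) = x - cos(x)
Initial interval: [-0.09, 0.88]

Iteration 1:
  c_1 = (-0.090000 + 0.880000)/2 = 0.395000
  f(c_1) = f(0.395000) = -0.527997
  f(a) × f(c) ≥ 0, new interval: [0.395000, 0.880000]

After 1 iteration(s), the approximation is c_1 = 0.395000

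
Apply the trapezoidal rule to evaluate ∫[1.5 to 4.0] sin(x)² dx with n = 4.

f(x) = sin(x)²
a = 1.5, b = 4.0, n = 4
h = (b - a)/n = 0.625000

Trapezoidal rule: (h/2)[f(x₀) + 2f(x₁) + 2f(x₂) + ... + f(xₙ)]

x_0 = 1.5000, f(x_0) = 0.994996, coefficient = 1
x_1 = 2.1250, f(x_1) = 0.723044, coefficient = 2
x_2 = 2.7500, f(x_2) = 0.145665, coefficient = 2
x_3 = 3.3750, f(x_3) = 0.053497, coefficient = 2
x_4 = 4.0000, f(x_4) = 0.572750, coefficient = 1

I ≈ (0.625000/2) × 3.412158 = 1.066299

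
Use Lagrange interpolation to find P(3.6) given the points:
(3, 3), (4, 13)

Lagrange interpolation formula:
P(x) = Σ yᵢ × Lᵢ(x)
where Lᵢ(x) = Π_{j≠i} (x - xⱼ)/(xᵢ - xⱼ)

L_0(3.6) = (3.6 - 4)/(3 - 4) = 0.400000
L_1(3.6) = (3.6 - 3)/(4 - 3) = 0.600000

P(3.6) = 3×L_0(3.6) + 13×L_1(3.6)
P(3.6) = 9.000000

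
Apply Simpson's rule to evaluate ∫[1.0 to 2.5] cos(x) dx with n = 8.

f(x) = cos(x)
a = 1.0, b = 2.5, n = 8
h = (b - a)/n = 0.187500

Simpson's rule: (h/3)[f(x₀) + 4f(x₁) + 2f(x₂) + ... + f(xₙ)]

x_0 = 1.0000, f(x_0) = 0.540302, coefficient = 1
x_1 = 1.1875, f(x_1) = 0.373980, coefficient = 4
x_2 = 1.3750, f(x_2) = 0.194548, coefficient = 2
x_3 = 1.5625, f(x_3) = 0.008296, coefficient = 4
x_4 = 1.7500, f(x_4) = -0.178246, coefficient = 2
x_5 = 1.9375, f(x_5) = -0.358540, coefficient = 4
x_6 = 2.1250, f(x_6) = -0.526266, coefficient = 2
x_7 = 2.3125, f(x_7) = -0.675545, coefficient = 4
x_8 = 2.5000, f(x_8) = -0.801144, coefficient = 1

I ≈ (0.187500/3) × -3.888008 = -0.243001
Exact value: -0.242999
Error: 0.000002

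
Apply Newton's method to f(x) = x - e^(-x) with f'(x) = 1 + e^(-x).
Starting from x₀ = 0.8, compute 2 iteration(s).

f(x) = x - e^(-x)
f'(x) = 1 + e^(-x)
x₀ = 0.8

Newton-Raphson formula: x_{n+1} = x_n - f(x_n)/f'(x_n)

Iteration 1:
  f(0.800000) = 0.350671
  f'(0.800000) = 1.449329
  x_1 = 0.800000 - 0.350671/1.449329 = 0.558046
Iteration 2:
  f(0.558046) = -0.014280
  f'(0.558046) = 1.572326
  x_2 = 0.558046 - (-0.014280)/1.572326 = 0.567128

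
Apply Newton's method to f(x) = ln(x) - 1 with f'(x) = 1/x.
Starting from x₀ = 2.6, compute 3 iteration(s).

f(x) = ln(x) - 1
f'(x) = 1/x
x₀ = 2.6

Newton-Raphson formula: x_{n+1} = x_n - f(x_n)/f'(x_n)

Iteration 1:
  f(2.600000) = -0.044489
  f'(2.600000) = 0.384615
  x_1 = 2.600000 - (-0.044489)/0.384615 = 2.715670
Iteration 2:
  f(2.715670) = -0.000961
  f'(2.715670) = 0.368233
  x_2 = 2.715670 - (-0.000961)/0.368233 = 2.718281
Iteration 3:
  f(2.718281) = 0.000000
  f'(2.718281) = 0.367880
  x_3 = 2.718281 - 0.000000/0.367880 = 2.718282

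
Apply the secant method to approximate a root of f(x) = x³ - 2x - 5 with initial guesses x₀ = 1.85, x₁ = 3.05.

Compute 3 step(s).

f(x) = x³ - 2x - 5
x₀ = 1.85, x₁ = 3.05

Secant formula: x_{n+1} = x_n - f(x_n)(x_n - x_{n-1})/(f(x_n) - f(x_{n-1}))

Iteration 1:
  f(1.850000) = -2.368375
  f(3.050000) = 17.272625
  x_2 = 3.050000 - 17.272625×(3.050000 - 1.850000)/(17.272625 - (-2.368375))
       = 1.994700
Iteration 2:
  f(3.050000) = 17.272625
  f(1.994700) = -1.052833
  x_3 = 1.994700 - (-1.052833)×(1.994700 - 3.050000)/(-1.052833 - 17.272625)
       = 2.055329
Iteration 3:
  f(1.994700) = -1.052833
  f(2.055329) = -0.428174
  x_4 = 2.055329 - (-0.428174)×(2.055329 - 1.994700)/(-0.428174 - (-1.052833))
       = 2.096887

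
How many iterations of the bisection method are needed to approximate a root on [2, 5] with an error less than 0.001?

We need (b-a)/2^n ≤ 0.001
(5 - 2)/2^n ≤ 0.001
3/2^n ≤ 0.001
2^n ≥ 3000
n ≥ log₂(3000) = 11.55
n ≥ 12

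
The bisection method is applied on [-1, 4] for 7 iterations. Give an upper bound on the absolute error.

Bisection error bound: |error| ≤ (b-a)/2^n
|error| ≤ (4 - (-1))/2^7 = 5/2^7
|error| ≤ 0.0390625000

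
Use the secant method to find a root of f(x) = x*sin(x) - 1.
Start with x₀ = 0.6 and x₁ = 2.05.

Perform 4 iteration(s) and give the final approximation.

f(x) = x*sin(x) - 1
x₀ = 0.6, x₁ = 2.05

Secant formula: x_{n+1} = x_n - f(x_n)(x_n - x_{n-1})/(f(x_n) - f(x_{n-1}))

Iteration 1:
  f(0.600000) = -0.661215
  f(2.050000) = 0.819093
  x_2 = 2.050000 - 0.819093×(2.050000 - 0.600000)/(0.819093 - (-0.661215))
       = 1.247677
Iteration 2:
  f(2.050000) = 0.819093
  f(1.247677) = 0.183109
  x_3 = 1.247677 - 0.183109×(1.247677 - 2.050000)/(0.183109 - 0.819093)
       = 1.016676
Iteration 3:
  f(1.247677) = 0.183109
  f(1.016676) = -0.135455
  x_4 = 1.016676 - (-0.135455)×(1.016676 - 1.247677)/(-0.135455 - 0.183109)
       = 1.114899
Iteration 4:
  f(1.016676) = -0.135455
  f(1.114899) = 0.001030
  x_5 = 1.114899 - 0.001030×(1.114899 - 1.016676)/(0.001030 - (-0.135455))
       = 1.114158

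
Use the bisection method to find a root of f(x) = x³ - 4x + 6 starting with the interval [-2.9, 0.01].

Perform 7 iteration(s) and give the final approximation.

f(x) = x³ - 4x + 6
Initial interval: [-2.9, 0.01]

Iteration 1:
  c_1 = (-2.900000 + 0.010000)/2 = -1.445000
  f(c_1) = f(-1.445000) = 8.762804
  f(a) × f(c) < 0, new interval: [-2.900000, -1.445000]
Iteration 2:
  c_2 = (-2.900000 + (-1.445000))/2 = -2.172500
  f(c_2) = f(-2.172500) = 4.436330
  f(a) × f(c) < 0, new interval: [-2.900000, -2.172500]
Iteration 3:
  c_3 = (-2.900000 + (-2.172500))/2 = -2.536250
  f(c_3) = f(-2.536250) = -0.169591
  f(a) × f(c) ≥ 0, new interval: [-2.536250, -2.172500]
Iteration 4:
  c_4 = (-2.536250 + (-2.172500))/2 = -2.354375
  f(c_4) = f(-2.354375) = 2.367007
  f(a) × f(c) < 0, new interval: [-2.536250, -2.354375]
Iteration 5:
  c_5 = (-2.536250 + (-2.354375))/2 = -2.445312
  f(c_5) = f(-2.445312) = 1.159374
  f(a) × f(c) < 0, new interval: [-2.536250, -2.445312]
Iteration 6:
  c_6 = (-2.536250 + (-2.445312))/2 = -2.490781
  f(c_6) = f(-2.490781) = 0.510340
  f(a) × f(c) < 0, new interval: [-2.536250, -2.490781]
Iteration 7:
  c_7 = (-2.536250 + (-2.490781))/2 = -2.513516
  f(c_7) = f(-2.513516) = 0.174272
  f(a) × f(c) < 0, new interval: [-2.536250, -2.513516]

After 7 iteration(s), the approximation is c_7 = -2.513516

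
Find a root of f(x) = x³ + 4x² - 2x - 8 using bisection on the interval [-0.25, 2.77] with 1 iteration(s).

f(x) = x³ + 4x² - 2x - 8
Initial interval: [-0.25, 2.77]

Iteration 1:
  c_1 = (-0.250000 + 2.770000)/2 = 1.260000
  f(c_1) = f(1.260000) = -2.169224
  f(a) × f(c) ≥ 0, new interval: [1.260000, 2.770000]

After 1 iteration(s), the approximation is c_1 = 1.260000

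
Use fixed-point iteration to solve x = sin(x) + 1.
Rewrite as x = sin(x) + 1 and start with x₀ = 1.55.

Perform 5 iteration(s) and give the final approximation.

Equation: x = sin(x) + 1
Fixed-point form: x = sin(x) + 1
x₀ = 1.55

x_1 = g(1.550000) = 1.999784
x_2 = g(1.999784) = 1.909387
x_3 = g(1.909387) = 1.943224
x_4 = g(1.943224) = 1.931447
x_5 = g(1.931447) = 1.935667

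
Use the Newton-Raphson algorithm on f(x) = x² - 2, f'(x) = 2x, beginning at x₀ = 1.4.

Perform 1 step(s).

f(x) = x² - 2
f'(x) = 2x
x₀ = 1.4

Newton-Raphson formula: x_{n+1} = x_n - f(x_n)/f'(x_n)

Iteration 1:
  f(1.400000) = -0.040000
  f'(1.400000) = 2.800000
  x_1 = 1.400000 - (-0.040000)/2.800000 = 1.414286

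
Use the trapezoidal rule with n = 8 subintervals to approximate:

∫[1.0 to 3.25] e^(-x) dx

f(x) = e^(-x)
a = 1.0, b = 3.25, n = 8
h = (b - a)/n = 0.281250

Trapezoidal rule: (h/2)[f(x₀) + 2f(x₁) + 2f(x₂) + ... + f(xₙ)]

x_0 = 1.0000, f(x_0) = 0.367879, coefficient = 1
x_1 = 1.2812, f(x_1) = 0.277690, coefficient = 2
x_2 = 1.5625, f(x_2) = 0.209611, coefficient = 2
x_3 = 1.8438, f(x_3) = 0.158223, coefficient = 2
x_4 = 2.1250, f(x_4) = 0.119433, coefficient = 2
x_5 = 2.4062, f(x_5) = 0.090153, coefficient = 2
x_6 = 2.6875, f(x_6) = 0.068051, coefficient = 2
x_7 = 2.9688, f(x_7) = 0.051367, coefficient = 2
x_8 = 3.2500, f(x_8) = 0.038774, coefficient = 1

I ≈ (0.281250/2) × 2.355710 = 0.331272
Exact value: 0.329105
Error: 0.002167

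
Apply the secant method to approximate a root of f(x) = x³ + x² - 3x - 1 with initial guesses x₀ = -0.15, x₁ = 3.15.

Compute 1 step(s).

f(x) = x³ + x² - 3x - 1
x₀ = -0.15, x₁ = 3.15

Secant formula: x_{n+1} = x_n - f(x_n)(x_n - x_{n-1})/(f(x_n) - f(x_{n-1}))

Iteration 1:
  f(-0.150000) = -0.530875
  f(3.150000) = 30.728375
  x_2 = 3.150000 - 30.728375×(3.150000 - (-0.150000))/(30.728375 - (-0.530875))
       = -0.093956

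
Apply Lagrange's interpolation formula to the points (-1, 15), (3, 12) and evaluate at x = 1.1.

Lagrange interpolation formula:
P(x) = Σ yᵢ × Lᵢ(x)
where Lᵢ(x) = Π_{j≠i} (x - xⱼ)/(xᵢ - xⱼ)

L_0(1.1) = (1.1 - 3)/(-1 - 3) = 0.475000
L_1(1.1) = (1.1 - (-1))/(3 - (-1)) = 0.525000

P(1.1) = 15×L_0(1.1) + 12×L_1(1.1)
P(1.1) = 13.425000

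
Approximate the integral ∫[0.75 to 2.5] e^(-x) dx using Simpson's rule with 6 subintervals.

f(x) = e^(-x)
a = 0.75, b = 2.5, n = 6
h = (b - a)/n = 0.291667

Simpson's rule: (h/3)[f(x₀) + 4f(x₁) + 2f(x₂) + ... + f(xₙ)]

x_0 = 0.7500, f(x_0) = 0.472367, coefficient = 1
x_1 = 1.0417, f(x_1) = 0.352866, coefficient = 4
x_2 = 1.3333, f(x_2) = 0.263597, coefficient = 2
x_3 = 1.6250, f(x_3) = 0.196912, coefficient = 4
x_4 = 1.9167, f(x_4) = 0.147096, coefficient = 2
x_5 = 2.2083, f(x_5) = 0.109884, coefficient = 4
x_6 = 2.5000, f(x_6) = 0.082085, coefficient = 1

I ≈ (0.291667/3) × 4.014484 = 0.390297
Exact value: 0.390282
Error: 0.000016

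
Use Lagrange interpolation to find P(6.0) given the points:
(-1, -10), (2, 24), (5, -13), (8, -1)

Lagrange interpolation formula:
P(x) = Σ yᵢ × Lᵢ(x)
where Lᵢ(x) = Π_{j≠i} (x - xⱼ)/(xᵢ - xⱼ)

L_0(6.0) = (6.0 - 2)/(-1 - 2) × (6.0 - 5)/(-1 - 5) × (6.0 - 8)/(-1 - 8) = 0.049383
L_1(6.0) = (6.0 - (-1))/(2 - (-1)) × (6.0 - 5)/(2 - 5) × (6.0 - 8)/(2 - 8) = -0.259259
L_2(6.0) = (6.0 - (-1))/(5 - (-1)) × (6.0 - 2)/(5 - 2) × (6.0 - 8)/(5 - 8) = 1.037037
L_3(6.0) = (6.0 - (-1))/(8 - (-1)) × (6.0 - 2)/(8 - 2) × (6.0 - 5)/(8 - 5) = 0.172840

P(6.0) = (-10)×L_0(6.0) + 24×L_1(6.0) + (-13)×L_2(6.0) + (-1)×L_3(6.0)
P(6.0) = -20.370370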